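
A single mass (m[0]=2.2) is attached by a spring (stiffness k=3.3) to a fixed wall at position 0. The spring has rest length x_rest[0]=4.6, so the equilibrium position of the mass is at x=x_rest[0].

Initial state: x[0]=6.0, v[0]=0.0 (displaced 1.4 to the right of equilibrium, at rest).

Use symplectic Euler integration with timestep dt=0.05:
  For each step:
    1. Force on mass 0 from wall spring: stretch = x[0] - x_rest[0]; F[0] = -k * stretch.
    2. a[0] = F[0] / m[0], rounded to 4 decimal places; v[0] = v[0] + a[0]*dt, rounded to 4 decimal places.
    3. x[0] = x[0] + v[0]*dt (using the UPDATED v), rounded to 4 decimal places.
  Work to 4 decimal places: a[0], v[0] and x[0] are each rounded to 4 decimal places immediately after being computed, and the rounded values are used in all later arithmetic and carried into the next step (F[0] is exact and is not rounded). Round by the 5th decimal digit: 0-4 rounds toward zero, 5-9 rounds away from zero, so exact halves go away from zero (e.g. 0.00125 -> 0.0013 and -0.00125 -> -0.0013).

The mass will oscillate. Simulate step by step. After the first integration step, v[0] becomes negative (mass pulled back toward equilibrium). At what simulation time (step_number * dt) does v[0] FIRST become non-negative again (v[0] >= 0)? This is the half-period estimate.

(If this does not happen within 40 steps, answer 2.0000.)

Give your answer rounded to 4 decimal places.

Step 0: x=[6.0000] v=[0.0000]
Step 1: x=[5.9948] v=[-0.1050]
Step 2: x=[5.9843] v=[-0.2096]
Step 3: x=[5.9686] v=[-0.3134]
Step 4: x=[5.9478] v=[-0.4160]
Step 5: x=[5.9219] v=[-0.5171]
Step 6: x=[5.8911] v=[-0.6162]
Step 7: x=[5.8555] v=[-0.7130]
Step 8: x=[5.8151] v=[-0.8072]
Step 9: x=[5.7702] v=[-0.8983]
Step 10: x=[5.7209] v=[-0.9861]
Step 11: x=[5.6674] v=[-1.0702]
Step 12: x=[5.6099] v=[-1.1503]
Step 13: x=[5.5486] v=[-1.2260]
Step 14: x=[5.4837] v=[-1.2971]
Step 15: x=[5.4155] v=[-1.3634]
Step 16: x=[5.3443] v=[-1.4246]
Step 17: x=[5.2703] v=[-1.4804]
Step 18: x=[5.1938] v=[-1.5307]
Step 19: x=[5.1150] v=[-1.5752]
Step 20: x=[5.0343] v=[-1.6138]
Step 21: x=[4.9520] v=[-1.6464]
Step 22: x=[4.8684] v=[-1.6728]
Step 23: x=[4.7838] v=[-1.6929]
Step 24: x=[4.6985] v=[-1.7067]
Step 25: x=[4.6128] v=[-1.7141]
Step 26: x=[4.5270] v=[-1.7151]
Step 27: x=[4.4415] v=[-1.7096]
Step 28: x=[4.3566] v=[-1.6977]
Step 29: x=[4.2726] v=[-1.6794]
Step 30: x=[4.1899] v=[-1.6548]
Step 31: x=[4.1087] v=[-1.6240]
Step 32: x=[4.0293] v=[-1.5872]
Step 33: x=[3.9521] v=[-1.5444]
Step 34: x=[3.8773] v=[-1.4958]
Step 35: x=[3.8052] v=[-1.4416]
Step 36: x=[3.7361] v=[-1.3820]
Step 37: x=[3.6702] v=[-1.3172]
Step 38: x=[3.6078] v=[-1.2475]
Step 39: x=[3.5491] v=[-1.1731]
Step 40: x=[3.4944] v=[-1.0943]
v[0] did not become non-negative within 40 steps; using fallback time=2.0000

Answer: 2.0000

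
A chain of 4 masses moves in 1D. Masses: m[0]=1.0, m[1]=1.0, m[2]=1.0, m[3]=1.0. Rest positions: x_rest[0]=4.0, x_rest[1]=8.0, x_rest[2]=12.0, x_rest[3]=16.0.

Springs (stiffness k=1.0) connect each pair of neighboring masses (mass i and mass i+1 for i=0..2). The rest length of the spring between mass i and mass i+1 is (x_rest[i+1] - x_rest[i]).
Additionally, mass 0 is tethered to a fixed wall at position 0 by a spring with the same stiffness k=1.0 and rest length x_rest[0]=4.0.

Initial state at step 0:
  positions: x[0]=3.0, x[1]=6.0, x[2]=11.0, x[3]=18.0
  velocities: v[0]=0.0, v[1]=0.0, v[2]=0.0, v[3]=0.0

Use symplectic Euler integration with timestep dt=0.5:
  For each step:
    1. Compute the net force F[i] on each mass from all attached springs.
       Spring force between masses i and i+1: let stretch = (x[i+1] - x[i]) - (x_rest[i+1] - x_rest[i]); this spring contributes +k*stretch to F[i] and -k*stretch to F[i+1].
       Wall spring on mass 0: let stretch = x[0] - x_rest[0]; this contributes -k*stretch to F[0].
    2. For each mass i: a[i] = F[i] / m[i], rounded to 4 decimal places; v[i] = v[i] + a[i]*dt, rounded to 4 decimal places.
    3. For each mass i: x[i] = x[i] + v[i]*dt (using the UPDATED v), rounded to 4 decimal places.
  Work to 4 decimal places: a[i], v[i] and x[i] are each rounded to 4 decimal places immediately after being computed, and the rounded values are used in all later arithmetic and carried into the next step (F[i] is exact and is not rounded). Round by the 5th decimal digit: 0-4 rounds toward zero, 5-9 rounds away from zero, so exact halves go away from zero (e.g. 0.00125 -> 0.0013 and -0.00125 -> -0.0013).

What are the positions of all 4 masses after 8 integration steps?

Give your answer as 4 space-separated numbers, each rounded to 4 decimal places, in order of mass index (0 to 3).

Answer: 5.5299 8.3531 11.3140 15.7923

Derivation:
Step 0: x=[3.0000 6.0000 11.0000 18.0000] v=[0.0000 0.0000 0.0000 0.0000]
Step 1: x=[3.0000 6.5000 11.5000 17.2500] v=[0.0000 1.0000 1.0000 -1.5000]
Step 2: x=[3.1250 7.3750 12.1875 16.0625] v=[0.2500 1.7500 1.3750 -2.3750]
Step 3: x=[3.5313 8.3907 12.6407 14.9063] v=[0.8125 2.0313 0.9063 -2.3125]
Step 4: x=[4.2696 9.2540 12.5978 14.1837] v=[1.4766 1.7266 -0.0859 -1.4453]
Step 5: x=[5.1866 9.7072 12.1154 14.0646] v=[1.8340 0.9063 -0.9649 -0.2383]
Step 6: x=[5.9371 9.6323 11.5182 14.4582] v=[1.5010 -0.1499 -1.1944 0.7871]
Step 7: x=[6.1272 9.1050 11.1845 15.1168] v=[0.3801 -1.0546 -0.6674 1.3171]
Step 8: x=[5.5299 8.3531 11.3140 15.7923] v=[-1.1946 -1.5038 0.2590 1.3510]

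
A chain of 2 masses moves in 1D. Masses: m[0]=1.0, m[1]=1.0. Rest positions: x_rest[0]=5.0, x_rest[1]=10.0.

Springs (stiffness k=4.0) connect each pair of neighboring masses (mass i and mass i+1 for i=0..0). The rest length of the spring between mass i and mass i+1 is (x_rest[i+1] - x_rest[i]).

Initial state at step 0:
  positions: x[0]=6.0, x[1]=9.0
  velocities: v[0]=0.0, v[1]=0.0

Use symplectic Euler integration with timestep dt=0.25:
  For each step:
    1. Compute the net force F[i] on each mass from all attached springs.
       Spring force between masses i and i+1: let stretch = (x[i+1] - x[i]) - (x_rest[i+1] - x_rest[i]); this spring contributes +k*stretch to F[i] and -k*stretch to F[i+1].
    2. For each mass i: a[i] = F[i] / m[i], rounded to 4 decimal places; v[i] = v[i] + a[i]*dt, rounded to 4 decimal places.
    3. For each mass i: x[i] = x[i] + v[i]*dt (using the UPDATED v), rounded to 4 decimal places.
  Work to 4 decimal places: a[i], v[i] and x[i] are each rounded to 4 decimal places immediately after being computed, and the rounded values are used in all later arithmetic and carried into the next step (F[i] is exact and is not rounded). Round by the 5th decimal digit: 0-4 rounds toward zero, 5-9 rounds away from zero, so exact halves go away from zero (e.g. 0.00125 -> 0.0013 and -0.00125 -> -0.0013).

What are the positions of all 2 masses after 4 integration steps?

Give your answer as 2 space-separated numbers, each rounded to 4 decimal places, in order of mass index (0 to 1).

Answer: 3.9375 11.0625

Derivation:
Step 0: x=[6.0000 9.0000] v=[0.0000 0.0000]
Step 1: x=[5.5000 9.5000] v=[-2.0000 2.0000]
Step 2: x=[4.7500 10.2500] v=[-3.0000 3.0000]
Step 3: x=[4.1250 10.8750] v=[-2.5000 2.5000]
Step 4: x=[3.9375 11.0625] v=[-0.7500 0.7500]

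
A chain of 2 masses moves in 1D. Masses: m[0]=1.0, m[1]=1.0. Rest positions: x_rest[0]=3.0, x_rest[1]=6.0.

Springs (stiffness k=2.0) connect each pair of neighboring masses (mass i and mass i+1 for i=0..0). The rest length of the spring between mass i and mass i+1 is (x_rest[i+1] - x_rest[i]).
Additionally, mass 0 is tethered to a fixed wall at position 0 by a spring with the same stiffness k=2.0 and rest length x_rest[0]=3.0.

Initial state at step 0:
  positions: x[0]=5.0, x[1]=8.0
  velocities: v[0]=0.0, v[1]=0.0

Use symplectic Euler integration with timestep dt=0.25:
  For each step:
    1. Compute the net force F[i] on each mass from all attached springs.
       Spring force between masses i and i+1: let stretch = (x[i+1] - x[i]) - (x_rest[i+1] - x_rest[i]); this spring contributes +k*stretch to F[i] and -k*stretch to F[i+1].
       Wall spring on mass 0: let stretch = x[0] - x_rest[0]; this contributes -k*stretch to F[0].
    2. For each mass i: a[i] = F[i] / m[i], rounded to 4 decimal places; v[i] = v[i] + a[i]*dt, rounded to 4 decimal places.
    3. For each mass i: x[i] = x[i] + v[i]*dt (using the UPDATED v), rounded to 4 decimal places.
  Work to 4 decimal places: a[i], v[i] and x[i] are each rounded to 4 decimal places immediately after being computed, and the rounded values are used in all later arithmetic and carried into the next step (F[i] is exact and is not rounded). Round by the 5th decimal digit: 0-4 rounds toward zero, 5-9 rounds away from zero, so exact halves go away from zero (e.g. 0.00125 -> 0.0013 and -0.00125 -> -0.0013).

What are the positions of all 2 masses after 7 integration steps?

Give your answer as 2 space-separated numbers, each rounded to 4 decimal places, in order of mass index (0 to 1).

Answer: 2.6924 5.9582

Derivation:
Step 0: x=[5.0000 8.0000] v=[0.0000 0.0000]
Step 1: x=[4.7500 8.0000] v=[-1.0000 0.0000]
Step 2: x=[4.3125 7.9688] v=[-1.7500 -0.1250]
Step 3: x=[3.7930 7.8555] v=[-2.0781 -0.4532]
Step 4: x=[3.3072 7.6094] v=[-1.9434 -0.9845]
Step 5: x=[2.9457 7.2005] v=[-1.4459 -1.6356]
Step 6: x=[2.7479 6.6348] v=[-0.7914 -2.2630]
Step 7: x=[2.6924 5.9582] v=[-0.2219 -2.7065]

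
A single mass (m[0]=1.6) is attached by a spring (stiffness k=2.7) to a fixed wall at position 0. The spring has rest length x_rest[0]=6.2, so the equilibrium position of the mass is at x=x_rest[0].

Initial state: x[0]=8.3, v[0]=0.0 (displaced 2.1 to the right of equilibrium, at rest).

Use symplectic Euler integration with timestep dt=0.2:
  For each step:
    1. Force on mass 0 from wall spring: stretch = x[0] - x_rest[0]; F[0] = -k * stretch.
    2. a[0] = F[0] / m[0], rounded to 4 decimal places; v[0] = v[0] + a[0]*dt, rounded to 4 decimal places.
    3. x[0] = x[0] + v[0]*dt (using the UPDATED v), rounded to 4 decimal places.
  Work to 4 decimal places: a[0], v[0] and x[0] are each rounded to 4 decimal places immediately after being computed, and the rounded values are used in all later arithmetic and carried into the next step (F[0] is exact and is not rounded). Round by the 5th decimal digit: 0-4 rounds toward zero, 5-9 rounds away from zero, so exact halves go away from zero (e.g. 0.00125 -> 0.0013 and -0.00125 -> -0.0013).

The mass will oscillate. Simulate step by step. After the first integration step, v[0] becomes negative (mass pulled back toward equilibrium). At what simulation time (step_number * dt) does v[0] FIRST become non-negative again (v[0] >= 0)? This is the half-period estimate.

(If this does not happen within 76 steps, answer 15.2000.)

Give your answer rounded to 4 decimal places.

Answer: 2.6000

Derivation:
Step 0: x=[8.3000] v=[0.0000]
Step 1: x=[8.1582] v=[-0.7088]
Step 2: x=[7.8843] v=[-1.3697]
Step 3: x=[7.4967] v=[-1.9382]
Step 4: x=[7.0215] v=[-2.3758]
Step 5: x=[6.4909] v=[-2.6531]
Step 6: x=[5.9406] v=[-2.7513]
Step 7: x=[5.4078] v=[-2.6638]
Step 8: x=[4.9285] v=[-2.3964]
Step 9: x=[4.5350] v=[-1.9673]
Step 10: x=[4.2539] v=[-1.4054]
Step 11: x=[4.1042] v=[-0.7486]
Step 12: x=[4.0959] v=[-0.0413]
Step 13: x=[4.2297] v=[0.6688]
First v>=0 after going negative at step 13, time=2.6000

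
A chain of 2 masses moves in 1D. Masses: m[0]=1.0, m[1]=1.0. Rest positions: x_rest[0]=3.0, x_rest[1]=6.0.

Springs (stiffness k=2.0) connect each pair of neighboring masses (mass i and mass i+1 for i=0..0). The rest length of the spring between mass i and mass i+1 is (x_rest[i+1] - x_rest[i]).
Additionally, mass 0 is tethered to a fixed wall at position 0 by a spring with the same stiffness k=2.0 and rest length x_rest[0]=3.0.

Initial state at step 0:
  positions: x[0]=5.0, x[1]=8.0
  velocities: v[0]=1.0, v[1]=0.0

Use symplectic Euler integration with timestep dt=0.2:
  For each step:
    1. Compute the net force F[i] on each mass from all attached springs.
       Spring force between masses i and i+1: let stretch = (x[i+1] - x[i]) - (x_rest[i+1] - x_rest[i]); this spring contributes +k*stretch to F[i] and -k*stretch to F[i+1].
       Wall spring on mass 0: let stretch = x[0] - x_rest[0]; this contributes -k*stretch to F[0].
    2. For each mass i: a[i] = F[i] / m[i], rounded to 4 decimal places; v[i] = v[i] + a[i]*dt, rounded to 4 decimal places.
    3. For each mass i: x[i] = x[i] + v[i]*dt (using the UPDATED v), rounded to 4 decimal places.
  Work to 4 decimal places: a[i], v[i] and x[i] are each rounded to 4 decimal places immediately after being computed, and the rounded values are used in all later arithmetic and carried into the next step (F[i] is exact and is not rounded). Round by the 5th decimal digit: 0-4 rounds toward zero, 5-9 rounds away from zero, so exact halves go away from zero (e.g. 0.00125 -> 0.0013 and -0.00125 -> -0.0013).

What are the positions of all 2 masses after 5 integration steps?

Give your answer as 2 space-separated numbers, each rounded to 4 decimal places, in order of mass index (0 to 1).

Step 0: x=[5.0000 8.0000] v=[1.0000 0.0000]
Step 1: x=[5.0400 8.0000] v=[0.2000 0.0000]
Step 2: x=[4.9136 8.0032] v=[-0.6320 0.0160]
Step 3: x=[4.6413 7.9992] v=[-1.3616 -0.0198]
Step 4: x=[4.2663 7.9666] v=[-1.8750 -0.1630]
Step 5: x=[3.8460 7.8780] v=[-2.1014 -0.4431]

Answer: 3.8460 7.8780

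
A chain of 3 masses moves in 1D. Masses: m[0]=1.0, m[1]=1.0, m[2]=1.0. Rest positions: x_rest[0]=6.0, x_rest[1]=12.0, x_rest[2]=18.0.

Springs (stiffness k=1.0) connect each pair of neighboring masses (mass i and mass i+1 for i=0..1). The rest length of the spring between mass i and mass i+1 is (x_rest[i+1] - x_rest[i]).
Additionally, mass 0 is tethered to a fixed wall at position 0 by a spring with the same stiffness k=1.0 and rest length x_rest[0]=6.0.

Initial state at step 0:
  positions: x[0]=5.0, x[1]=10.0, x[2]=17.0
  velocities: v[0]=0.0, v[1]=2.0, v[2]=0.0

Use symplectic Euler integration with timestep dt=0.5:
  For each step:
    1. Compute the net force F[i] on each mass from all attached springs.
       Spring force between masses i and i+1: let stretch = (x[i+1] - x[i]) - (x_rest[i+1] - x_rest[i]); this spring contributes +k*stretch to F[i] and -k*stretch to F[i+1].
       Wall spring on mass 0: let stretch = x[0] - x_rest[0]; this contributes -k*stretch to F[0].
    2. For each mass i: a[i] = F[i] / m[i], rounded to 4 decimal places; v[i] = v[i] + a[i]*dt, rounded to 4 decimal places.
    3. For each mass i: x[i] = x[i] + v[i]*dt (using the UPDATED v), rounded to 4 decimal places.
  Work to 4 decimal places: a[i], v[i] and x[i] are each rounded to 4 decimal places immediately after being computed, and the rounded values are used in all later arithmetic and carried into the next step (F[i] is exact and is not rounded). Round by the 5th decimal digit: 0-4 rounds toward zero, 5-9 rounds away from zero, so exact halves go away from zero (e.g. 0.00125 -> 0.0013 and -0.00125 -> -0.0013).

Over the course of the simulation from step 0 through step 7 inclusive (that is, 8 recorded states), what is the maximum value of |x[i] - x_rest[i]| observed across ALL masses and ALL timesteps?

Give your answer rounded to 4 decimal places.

Step 0: x=[5.0000 10.0000 17.0000] v=[0.0000 2.0000 0.0000]
Step 1: x=[5.0000 11.5000 16.7500] v=[0.0000 3.0000 -0.5000]
Step 2: x=[5.3750 12.6875 16.6875] v=[0.7500 2.3750 -0.1250]
Step 3: x=[6.2344 13.0469 17.1250] v=[1.7188 0.7188 0.8750]
Step 4: x=[7.2384 12.7227 18.0430] v=[2.0079 -0.6484 1.8360]
Step 5: x=[7.8039 12.3575 19.1310] v=[1.1309 -0.7304 2.1759]
Step 6: x=[7.5568 12.5473 20.0256] v=[-0.4943 0.3796 1.7892]
Step 7: x=[6.6681 13.3591 20.5507] v=[-1.7775 1.6235 1.0501]
Max displacement = 2.5507

Answer: 2.5507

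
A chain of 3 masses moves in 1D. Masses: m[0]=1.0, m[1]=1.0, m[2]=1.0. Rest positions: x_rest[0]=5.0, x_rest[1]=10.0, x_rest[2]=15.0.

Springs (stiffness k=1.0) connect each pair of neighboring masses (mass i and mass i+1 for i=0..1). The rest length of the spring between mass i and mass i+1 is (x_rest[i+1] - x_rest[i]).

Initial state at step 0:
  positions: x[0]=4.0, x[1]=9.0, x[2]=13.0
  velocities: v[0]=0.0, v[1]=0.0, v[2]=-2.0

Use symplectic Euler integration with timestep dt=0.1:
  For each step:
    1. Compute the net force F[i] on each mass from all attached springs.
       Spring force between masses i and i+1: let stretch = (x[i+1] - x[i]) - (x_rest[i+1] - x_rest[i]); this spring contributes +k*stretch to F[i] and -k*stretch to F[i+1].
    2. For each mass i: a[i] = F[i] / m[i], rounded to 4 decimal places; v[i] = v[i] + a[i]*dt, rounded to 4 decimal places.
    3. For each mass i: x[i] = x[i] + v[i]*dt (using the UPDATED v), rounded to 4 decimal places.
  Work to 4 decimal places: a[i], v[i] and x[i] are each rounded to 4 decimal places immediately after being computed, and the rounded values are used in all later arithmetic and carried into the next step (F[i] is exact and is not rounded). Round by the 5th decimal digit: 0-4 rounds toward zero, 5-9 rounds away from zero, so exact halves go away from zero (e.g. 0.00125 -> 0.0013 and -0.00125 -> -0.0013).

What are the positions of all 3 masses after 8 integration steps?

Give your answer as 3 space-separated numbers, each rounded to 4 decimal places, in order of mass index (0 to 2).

Step 0: x=[4.0000 9.0000 13.0000] v=[0.0000 0.0000 -2.0000]
Step 1: x=[4.0000 8.9900 12.8100] v=[0.0000 -0.1000 -1.9000]
Step 2: x=[3.9999 8.9683 12.6318] v=[-0.0010 -0.2170 -1.7820]
Step 3: x=[3.9995 8.9336 12.4670] v=[-0.0042 -0.3475 -1.6484]
Step 4: x=[3.9984 8.8848 12.3168] v=[-0.0108 -0.4876 -1.5017]
Step 5: x=[3.9962 8.8215 12.1823] v=[-0.0222 -0.6330 -1.3449]
Step 6: x=[3.9922 8.7436 12.0642] v=[-0.0397 -0.7795 -1.1810]
Step 7: x=[3.9857 8.6513 11.9629] v=[-0.0646 -0.9226 -1.0131]
Step 8: x=[3.9759 8.5455 11.8785] v=[-0.0980 -1.0580 -0.8443]

Answer: 3.9759 8.5455 11.8785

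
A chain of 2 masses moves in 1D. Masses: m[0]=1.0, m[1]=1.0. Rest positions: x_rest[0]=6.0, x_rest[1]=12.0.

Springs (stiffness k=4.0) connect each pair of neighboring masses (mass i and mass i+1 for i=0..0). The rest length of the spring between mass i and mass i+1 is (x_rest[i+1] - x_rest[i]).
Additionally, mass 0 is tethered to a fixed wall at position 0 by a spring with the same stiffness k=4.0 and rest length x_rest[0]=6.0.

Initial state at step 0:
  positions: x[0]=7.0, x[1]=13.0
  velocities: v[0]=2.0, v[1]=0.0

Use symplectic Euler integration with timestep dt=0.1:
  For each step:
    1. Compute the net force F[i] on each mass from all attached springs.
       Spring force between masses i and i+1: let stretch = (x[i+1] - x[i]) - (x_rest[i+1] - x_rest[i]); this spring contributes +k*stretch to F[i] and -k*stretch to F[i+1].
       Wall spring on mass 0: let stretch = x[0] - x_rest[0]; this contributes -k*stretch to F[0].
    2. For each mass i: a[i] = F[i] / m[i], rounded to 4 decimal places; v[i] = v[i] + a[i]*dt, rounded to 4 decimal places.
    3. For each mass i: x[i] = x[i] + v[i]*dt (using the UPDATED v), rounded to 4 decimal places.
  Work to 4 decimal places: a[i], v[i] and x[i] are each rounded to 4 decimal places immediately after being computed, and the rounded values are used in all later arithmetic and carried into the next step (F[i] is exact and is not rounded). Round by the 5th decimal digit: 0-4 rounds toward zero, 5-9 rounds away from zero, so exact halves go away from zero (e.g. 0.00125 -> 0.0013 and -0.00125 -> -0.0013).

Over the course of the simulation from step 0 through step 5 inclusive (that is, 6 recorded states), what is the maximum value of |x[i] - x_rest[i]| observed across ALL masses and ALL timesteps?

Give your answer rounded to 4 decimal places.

Step 0: x=[7.0000 13.0000] v=[2.0000 0.0000]
Step 1: x=[7.1600 13.0000] v=[1.6000 0.0000]
Step 2: x=[7.2672 13.0064] v=[1.0720 0.0640]
Step 3: x=[7.3133 13.0232] v=[0.4608 0.1683]
Step 4: x=[7.2952 13.0516] v=[-0.1806 0.2843]
Step 5: x=[7.2156 13.0898] v=[-0.7961 0.3817]
Max displacement = 1.3133

Answer: 1.3133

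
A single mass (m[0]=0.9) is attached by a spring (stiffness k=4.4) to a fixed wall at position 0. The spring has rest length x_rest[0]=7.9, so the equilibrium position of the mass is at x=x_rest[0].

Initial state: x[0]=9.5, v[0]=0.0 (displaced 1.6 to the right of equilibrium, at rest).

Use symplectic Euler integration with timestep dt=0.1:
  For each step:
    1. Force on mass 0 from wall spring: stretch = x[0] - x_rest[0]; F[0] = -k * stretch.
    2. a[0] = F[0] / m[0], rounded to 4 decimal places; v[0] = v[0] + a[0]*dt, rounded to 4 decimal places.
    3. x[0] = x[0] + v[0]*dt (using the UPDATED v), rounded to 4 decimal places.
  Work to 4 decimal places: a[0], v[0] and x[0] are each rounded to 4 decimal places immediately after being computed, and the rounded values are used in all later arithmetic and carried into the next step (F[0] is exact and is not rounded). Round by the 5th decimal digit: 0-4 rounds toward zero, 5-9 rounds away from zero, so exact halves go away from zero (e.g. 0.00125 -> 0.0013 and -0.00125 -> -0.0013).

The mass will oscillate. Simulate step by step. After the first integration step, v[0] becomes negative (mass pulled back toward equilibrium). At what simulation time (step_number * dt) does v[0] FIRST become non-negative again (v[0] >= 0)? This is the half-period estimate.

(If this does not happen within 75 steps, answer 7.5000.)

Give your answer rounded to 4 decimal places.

Step 0: x=[9.5000] v=[0.0000]
Step 1: x=[9.4218] v=[-0.7822]
Step 2: x=[9.2692] v=[-1.5262]
Step 3: x=[9.0496] v=[-2.1956]
Step 4: x=[8.7738] v=[-2.7576]
Step 5: x=[8.4553] v=[-3.1848]
Step 6: x=[8.1097] v=[-3.4563]
Step 7: x=[7.7538] v=[-3.5588]
Step 8: x=[7.4051] v=[-3.4873]
Step 9: x=[7.0806] v=[-3.2454]
Step 10: x=[6.7961] v=[-2.8448]
Step 11: x=[6.5656] v=[-2.3051]
Step 12: x=[6.4003] v=[-1.6527]
Step 13: x=[6.3084] v=[-0.9195]
Step 14: x=[6.2943] v=[-0.1414]
Step 15: x=[6.3587] v=[0.6436]
First v>=0 after going negative at step 15, time=1.5000

Answer: 1.5000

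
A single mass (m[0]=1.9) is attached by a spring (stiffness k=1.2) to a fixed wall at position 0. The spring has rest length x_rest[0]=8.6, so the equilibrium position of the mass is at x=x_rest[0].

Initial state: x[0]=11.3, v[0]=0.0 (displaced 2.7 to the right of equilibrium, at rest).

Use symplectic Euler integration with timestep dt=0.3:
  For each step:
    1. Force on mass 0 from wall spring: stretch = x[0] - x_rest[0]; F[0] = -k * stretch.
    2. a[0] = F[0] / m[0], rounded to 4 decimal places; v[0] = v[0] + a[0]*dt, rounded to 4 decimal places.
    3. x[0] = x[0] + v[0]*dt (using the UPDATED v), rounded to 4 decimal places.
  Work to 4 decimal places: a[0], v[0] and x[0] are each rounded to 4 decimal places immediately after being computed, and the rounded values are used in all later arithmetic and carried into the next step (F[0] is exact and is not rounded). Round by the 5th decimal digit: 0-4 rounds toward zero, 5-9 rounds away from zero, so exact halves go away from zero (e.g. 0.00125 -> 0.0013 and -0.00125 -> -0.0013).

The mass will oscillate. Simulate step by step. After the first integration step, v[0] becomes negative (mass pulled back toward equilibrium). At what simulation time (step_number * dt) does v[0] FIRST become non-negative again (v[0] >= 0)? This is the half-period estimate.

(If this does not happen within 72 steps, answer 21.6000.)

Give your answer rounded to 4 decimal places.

Step 0: x=[11.3000] v=[0.0000]
Step 1: x=[11.1465] v=[-0.5116]
Step 2: x=[10.8483] v=[-0.9941]
Step 3: x=[10.4223] v=[-1.4201]
Step 4: x=[9.8927] v=[-1.7654]
Step 5: x=[9.2896] v=[-2.0103]
Step 6: x=[8.6473] v=[-2.1410]
Step 7: x=[8.0023] v=[-2.1500]
Step 8: x=[7.3913] v=[-2.0368]
Step 9: x=[6.8490] v=[-1.8078]
Step 10: x=[6.4062] v=[-1.4760]
Step 11: x=[6.0881] v=[-1.0603]
Step 12: x=[5.9128] v=[-0.5844]
Step 13: x=[5.8902] v=[-0.0752]
Step 14: x=[6.0217] v=[0.4383]
First v>=0 after going negative at step 14, time=4.2000

Answer: 4.2000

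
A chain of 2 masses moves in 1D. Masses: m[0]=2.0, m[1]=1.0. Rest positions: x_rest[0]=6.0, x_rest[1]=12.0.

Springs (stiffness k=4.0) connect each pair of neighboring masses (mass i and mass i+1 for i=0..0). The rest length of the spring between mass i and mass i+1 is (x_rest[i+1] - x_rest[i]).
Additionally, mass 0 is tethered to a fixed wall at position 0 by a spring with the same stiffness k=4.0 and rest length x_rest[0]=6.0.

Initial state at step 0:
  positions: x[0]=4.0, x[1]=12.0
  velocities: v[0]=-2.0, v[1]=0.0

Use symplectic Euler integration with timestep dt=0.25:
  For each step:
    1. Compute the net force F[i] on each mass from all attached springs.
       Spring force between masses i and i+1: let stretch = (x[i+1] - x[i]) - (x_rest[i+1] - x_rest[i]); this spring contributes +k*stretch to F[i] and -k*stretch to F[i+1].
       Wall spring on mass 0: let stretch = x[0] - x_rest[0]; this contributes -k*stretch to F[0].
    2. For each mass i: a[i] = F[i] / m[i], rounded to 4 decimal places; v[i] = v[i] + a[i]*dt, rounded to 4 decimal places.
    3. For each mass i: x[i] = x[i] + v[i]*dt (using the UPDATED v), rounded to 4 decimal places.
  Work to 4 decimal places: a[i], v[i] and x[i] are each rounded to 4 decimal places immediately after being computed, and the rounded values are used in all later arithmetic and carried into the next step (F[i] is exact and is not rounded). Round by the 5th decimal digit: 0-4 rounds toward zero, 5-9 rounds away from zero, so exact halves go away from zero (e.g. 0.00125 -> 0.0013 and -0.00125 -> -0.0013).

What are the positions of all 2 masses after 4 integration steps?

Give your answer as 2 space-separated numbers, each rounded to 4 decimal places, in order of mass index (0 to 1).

Answer: 5.6895 9.1289

Derivation:
Step 0: x=[4.0000 12.0000] v=[-2.0000 0.0000]
Step 1: x=[4.0000 11.5000] v=[0.0000 -2.0000]
Step 2: x=[4.4375 10.6250] v=[1.7500 -3.5000]
Step 3: x=[5.0938 9.7031] v=[2.6250 -3.6875]
Step 4: x=[5.6895 9.1289] v=[2.3828 -2.2968]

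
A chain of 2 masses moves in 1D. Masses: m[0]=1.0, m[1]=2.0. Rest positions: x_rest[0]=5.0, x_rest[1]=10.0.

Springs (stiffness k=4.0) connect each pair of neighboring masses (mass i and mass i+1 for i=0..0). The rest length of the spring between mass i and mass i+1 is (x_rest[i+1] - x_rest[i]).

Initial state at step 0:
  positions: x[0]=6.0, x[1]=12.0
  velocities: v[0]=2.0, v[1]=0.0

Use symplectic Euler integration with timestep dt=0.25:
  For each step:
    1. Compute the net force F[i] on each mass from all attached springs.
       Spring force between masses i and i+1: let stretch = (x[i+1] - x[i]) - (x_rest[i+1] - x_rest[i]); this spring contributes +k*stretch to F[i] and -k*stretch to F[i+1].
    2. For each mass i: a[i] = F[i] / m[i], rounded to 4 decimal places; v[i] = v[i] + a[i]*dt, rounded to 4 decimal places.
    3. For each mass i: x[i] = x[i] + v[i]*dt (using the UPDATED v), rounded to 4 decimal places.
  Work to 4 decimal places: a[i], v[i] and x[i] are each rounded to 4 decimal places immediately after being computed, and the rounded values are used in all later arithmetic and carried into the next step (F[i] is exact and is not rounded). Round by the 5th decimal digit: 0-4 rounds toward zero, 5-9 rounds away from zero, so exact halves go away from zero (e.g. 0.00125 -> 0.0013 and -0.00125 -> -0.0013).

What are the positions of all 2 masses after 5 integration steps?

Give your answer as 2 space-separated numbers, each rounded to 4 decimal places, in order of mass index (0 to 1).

Answer: 8.1898 12.1552

Derivation:
Step 0: x=[6.0000 12.0000] v=[2.0000 0.0000]
Step 1: x=[6.7500 11.8750] v=[3.0000 -0.5000]
Step 2: x=[7.5313 11.7344] v=[3.1250 -0.5625]
Step 3: x=[8.1133 11.6934] v=[2.3281 -0.1641]
Step 4: x=[8.3404 11.8299] v=[0.9082 0.5459]
Step 5: x=[8.1898 12.1552] v=[-0.6023 1.3012]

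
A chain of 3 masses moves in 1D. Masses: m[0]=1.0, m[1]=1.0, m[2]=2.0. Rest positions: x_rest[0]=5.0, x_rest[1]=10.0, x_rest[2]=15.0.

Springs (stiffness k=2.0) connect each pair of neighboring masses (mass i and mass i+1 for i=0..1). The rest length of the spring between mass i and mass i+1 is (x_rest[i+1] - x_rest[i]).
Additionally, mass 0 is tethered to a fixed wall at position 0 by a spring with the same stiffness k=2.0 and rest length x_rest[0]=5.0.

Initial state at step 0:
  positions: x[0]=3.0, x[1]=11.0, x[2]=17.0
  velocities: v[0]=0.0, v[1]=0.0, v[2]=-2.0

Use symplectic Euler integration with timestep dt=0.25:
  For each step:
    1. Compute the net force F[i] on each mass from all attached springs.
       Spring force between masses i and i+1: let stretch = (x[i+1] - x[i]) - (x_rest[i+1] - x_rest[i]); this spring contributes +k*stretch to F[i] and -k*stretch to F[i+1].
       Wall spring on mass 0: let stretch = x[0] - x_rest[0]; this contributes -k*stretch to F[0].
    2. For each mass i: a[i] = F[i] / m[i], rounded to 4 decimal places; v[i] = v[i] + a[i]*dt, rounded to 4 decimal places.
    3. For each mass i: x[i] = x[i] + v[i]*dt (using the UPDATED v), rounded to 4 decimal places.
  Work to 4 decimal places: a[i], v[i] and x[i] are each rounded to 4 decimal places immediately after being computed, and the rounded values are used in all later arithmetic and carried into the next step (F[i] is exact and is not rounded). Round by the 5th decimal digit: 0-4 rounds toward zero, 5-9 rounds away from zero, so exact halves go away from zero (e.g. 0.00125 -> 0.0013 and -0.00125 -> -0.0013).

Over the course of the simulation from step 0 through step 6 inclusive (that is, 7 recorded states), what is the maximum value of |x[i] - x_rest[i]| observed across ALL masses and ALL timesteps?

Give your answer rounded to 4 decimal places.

Answer: 2.2596

Derivation:
Step 0: x=[3.0000 11.0000 17.0000] v=[0.0000 0.0000 -2.0000]
Step 1: x=[3.6250 10.7500 16.4375] v=[2.5000 -1.0000 -2.2500]
Step 2: x=[4.6875 10.3203 15.8320] v=[4.2500 -1.7188 -2.4219]
Step 3: x=[5.8682 9.8755 15.1946] v=[4.7227 -1.7794 -2.5498]
Step 4: x=[6.8163 9.5946 14.5372] v=[3.7923 -1.1235 -2.6296]
Step 5: x=[7.2596 9.5843 13.8834] v=[1.7733 -0.0414 -2.6153]
Step 6: x=[7.0861 9.8208 13.2734] v=[-0.6942 0.9458 -2.4401]
Max displacement = 2.2596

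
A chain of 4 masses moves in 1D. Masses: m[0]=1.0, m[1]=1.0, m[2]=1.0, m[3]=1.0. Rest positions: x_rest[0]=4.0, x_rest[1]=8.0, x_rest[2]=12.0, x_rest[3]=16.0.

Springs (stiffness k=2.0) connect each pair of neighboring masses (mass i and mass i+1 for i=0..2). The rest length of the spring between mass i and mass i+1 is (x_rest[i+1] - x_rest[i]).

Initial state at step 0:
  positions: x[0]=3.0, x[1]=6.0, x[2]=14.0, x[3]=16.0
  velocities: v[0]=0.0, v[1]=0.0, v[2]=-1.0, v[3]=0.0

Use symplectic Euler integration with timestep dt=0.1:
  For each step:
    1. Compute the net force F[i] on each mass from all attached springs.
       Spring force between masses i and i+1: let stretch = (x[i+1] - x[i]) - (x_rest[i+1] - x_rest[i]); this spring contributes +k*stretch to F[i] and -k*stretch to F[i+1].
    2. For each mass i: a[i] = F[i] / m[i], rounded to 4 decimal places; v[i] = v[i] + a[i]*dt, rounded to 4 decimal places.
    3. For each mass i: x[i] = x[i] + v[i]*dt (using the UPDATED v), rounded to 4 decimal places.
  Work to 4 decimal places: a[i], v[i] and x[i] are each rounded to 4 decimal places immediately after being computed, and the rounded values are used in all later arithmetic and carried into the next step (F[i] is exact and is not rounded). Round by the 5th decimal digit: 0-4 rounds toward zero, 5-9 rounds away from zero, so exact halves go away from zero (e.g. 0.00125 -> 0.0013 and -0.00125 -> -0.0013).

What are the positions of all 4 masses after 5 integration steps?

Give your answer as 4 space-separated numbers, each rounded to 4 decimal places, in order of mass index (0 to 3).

Step 0: x=[3.0000 6.0000 14.0000 16.0000] v=[0.0000 0.0000 -1.0000 0.0000]
Step 1: x=[2.9800 6.1000 13.7800 16.0400] v=[-0.2000 1.0000 -2.2000 0.4000]
Step 2: x=[2.9424 6.2912 13.4516 16.1148] v=[-0.3760 1.9120 -3.2840 0.7480]
Step 3: x=[2.8918 6.5586 13.0333 16.2163] v=[-0.5062 2.6743 -4.1834 1.0154]
Step 4: x=[2.8345 6.8822 12.5491 16.3342] v=[-0.5728 3.2359 -4.8417 1.1788]
Step 5: x=[2.7782 7.2382 12.0273 16.4564] v=[-0.5633 3.5597 -5.2181 1.2218]

Answer: 2.7782 7.2382 12.0273 16.4564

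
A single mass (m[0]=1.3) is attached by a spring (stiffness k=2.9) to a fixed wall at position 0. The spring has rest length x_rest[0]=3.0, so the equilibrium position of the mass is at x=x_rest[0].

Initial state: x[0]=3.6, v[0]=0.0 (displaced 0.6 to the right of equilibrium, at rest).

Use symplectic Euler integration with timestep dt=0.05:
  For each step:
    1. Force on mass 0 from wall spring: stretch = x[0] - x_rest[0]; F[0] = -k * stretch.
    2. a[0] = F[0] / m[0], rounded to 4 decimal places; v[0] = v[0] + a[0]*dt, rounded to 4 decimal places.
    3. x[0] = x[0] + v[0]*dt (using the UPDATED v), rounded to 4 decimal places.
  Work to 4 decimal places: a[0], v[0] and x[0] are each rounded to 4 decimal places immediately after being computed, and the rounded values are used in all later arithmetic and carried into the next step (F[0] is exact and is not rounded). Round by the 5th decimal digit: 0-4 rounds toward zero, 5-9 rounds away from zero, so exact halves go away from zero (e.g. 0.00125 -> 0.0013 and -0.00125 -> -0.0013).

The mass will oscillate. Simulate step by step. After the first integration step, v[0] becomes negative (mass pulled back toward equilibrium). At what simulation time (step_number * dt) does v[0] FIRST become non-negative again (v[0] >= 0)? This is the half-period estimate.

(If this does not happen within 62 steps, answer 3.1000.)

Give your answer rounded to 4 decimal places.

Answer: 2.1500

Derivation:
Step 0: x=[3.6000] v=[0.0000]
Step 1: x=[3.5967] v=[-0.0669]
Step 2: x=[3.5900] v=[-0.1335]
Step 3: x=[3.5800] v=[-0.1993]
Step 4: x=[3.5668] v=[-0.2640]
Step 5: x=[3.5504] v=[-0.3272]
Step 6: x=[3.5310] v=[-0.3886]
Step 7: x=[3.5086] v=[-0.4478]
Step 8: x=[3.4834] v=[-0.5045]
Step 9: x=[3.4555] v=[-0.5584]
Step 10: x=[3.4250] v=[-0.6092]
Step 11: x=[3.3922] v=[-0.6566]
Step 12: x=[3.3572] v=[-0.7003]
Step 13: x=[3.3202] v=[-0.7401]
Step 14: x=[3.2814] v=[-0.7758]
Step 15: x=[3.2410] v=[-0.8072]
Step 16: x=[3.1993] v=[-0.8341]
Step 17: x=[3.1565] v=[-0.8563]
Step 18: x=[3.1128] v=[-0.8738]
Step 19: x=[3.0685] v=[-0.8864]
Step 20: x=[3.0238] v=[-0.8940]
Step 21: x=[2.9790] v=[-0.8967]
Step 22: x=[2.9343] v=[-0.8944]
Step 23: x=[2.8899] v=[-0.8871]
Step 24: x=[2.8462] v=[-0.8748]
Step 25: x=[2.8033] v=[-0.8576]
Step 26: x=[2.7615] v=[-0.8357]
Step 27: x=[2.7210] v=[-0.8091]
Step 28: x=[2.6821] v=[-0.7780]
Step 29: x=[2.6450] v=[-0.7425]
Step 30: x=[2.6099] v=[-0.7029]
Step 31: x=[2.5769] v=[-0.6594]
Step 32: x=[2.5463] v=[-0.6122]
Step 33: x=[2.5182] v=[-0.5616]
Step 34: x=[2.4928] v=[-0.5079]
Step 35: x=[2.4702] v=[-0.4513]
Step 36: x=[2.4506] v=[-0.3922]
Step 37: x=[2.4341] v=[-0.3309]
Step 38: x=[2.4207] v=[-0.2678]
Step 39: x=[2.4105] v=[-0.2032]
Step 40: x=[2.4036] v=[-0.1375]
Step 41: x=[2.4001] v=[-0.0710]
Step 42: x=[2.3999] v=[-0.0041]
Step 43: x=[2.4030] v=[0.0628]
First v>=0 after going negative at step 43, time=2.1500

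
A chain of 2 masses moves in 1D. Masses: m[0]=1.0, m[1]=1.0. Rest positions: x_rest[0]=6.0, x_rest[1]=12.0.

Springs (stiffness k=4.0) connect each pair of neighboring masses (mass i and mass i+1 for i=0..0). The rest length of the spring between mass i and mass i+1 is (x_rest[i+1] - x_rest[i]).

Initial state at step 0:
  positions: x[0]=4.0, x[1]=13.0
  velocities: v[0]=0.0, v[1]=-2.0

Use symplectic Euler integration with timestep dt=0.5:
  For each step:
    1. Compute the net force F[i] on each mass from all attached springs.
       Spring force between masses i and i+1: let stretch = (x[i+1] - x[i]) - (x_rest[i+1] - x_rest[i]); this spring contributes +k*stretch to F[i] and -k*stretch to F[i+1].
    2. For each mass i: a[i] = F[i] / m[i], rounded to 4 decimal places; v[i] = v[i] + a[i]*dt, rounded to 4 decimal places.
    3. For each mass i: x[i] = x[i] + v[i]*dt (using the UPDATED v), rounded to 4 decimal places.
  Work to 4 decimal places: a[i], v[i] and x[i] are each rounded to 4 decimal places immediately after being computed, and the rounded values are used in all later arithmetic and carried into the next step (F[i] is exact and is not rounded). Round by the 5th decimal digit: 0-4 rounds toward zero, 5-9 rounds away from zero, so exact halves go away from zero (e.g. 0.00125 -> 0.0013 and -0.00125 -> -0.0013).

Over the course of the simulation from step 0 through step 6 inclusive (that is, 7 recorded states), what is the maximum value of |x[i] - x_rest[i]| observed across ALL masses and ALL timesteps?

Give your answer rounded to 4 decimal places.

Answer: 5.0000

Derivation:
Step 0: x=[4.0000 13.0000] v=[0.0000 -2.0000]
Step 1: x=[7.0000 9.0000] v=[6.0000 -8.0000]
Step 2: x=[6.0000 9.0000] v=[-2.0000 0.0000]
Step 3: x=[2.0000 12.0000] v=[-8.0000 6.0000]
Step 4: x=[2.0000 11.0000] v=[0.0000 -2.0000]
Step 5: x=[5.0000 7.0000] v=[6.0000 -8.0000]
Step 6: x=[4.0000 7.0000] v=[-2.0000 0.0000]
Max displacement = 5.0000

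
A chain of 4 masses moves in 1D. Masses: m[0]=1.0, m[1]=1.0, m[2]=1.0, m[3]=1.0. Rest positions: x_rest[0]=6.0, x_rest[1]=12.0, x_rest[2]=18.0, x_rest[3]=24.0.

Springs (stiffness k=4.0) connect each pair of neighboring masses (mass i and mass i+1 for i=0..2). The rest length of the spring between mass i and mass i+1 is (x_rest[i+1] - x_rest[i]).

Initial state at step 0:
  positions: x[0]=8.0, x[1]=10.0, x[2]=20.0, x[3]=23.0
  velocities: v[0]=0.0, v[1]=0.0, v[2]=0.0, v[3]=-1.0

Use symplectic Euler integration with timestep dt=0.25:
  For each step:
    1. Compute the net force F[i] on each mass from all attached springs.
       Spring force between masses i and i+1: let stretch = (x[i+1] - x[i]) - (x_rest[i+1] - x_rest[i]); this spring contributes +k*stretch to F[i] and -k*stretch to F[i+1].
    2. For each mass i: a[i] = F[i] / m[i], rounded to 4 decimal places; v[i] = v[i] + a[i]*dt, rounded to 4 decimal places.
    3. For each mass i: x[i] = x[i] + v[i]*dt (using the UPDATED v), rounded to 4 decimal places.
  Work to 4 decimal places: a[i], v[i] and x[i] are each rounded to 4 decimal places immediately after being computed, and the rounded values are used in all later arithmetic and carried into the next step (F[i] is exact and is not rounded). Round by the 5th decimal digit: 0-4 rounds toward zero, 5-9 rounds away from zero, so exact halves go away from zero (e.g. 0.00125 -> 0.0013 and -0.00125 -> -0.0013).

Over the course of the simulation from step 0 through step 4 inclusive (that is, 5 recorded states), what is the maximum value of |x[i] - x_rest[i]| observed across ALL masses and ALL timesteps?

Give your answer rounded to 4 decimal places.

Answer: 2.9688

Derivation:
Step 0: x=[8.0000 10.0000 20.0000 23.0000] v=[0.0000 0.0000 0.0000 -1.0000]
Step 1: x=[7.0000 12.0000 18.2500 23.5000] v=[-4.0000 8.0000 -7.0000 2.0000]
Step 2: x=[5.7500 14.3125 16.2500 24.1875] v=[-5.0000 9.2500 -8.0000 2.7500]
Step 3: x=[5.1406 14.9688 15.7500 24.3906] v=[-2.4375 2.6250 -2.0000 0.8125]
Step 4: x=[5.4883 13.3633 17.2149 23.9336] v=[1.3907 -6.4220 5.8594 -1.8281]
Max displacement = 2.9688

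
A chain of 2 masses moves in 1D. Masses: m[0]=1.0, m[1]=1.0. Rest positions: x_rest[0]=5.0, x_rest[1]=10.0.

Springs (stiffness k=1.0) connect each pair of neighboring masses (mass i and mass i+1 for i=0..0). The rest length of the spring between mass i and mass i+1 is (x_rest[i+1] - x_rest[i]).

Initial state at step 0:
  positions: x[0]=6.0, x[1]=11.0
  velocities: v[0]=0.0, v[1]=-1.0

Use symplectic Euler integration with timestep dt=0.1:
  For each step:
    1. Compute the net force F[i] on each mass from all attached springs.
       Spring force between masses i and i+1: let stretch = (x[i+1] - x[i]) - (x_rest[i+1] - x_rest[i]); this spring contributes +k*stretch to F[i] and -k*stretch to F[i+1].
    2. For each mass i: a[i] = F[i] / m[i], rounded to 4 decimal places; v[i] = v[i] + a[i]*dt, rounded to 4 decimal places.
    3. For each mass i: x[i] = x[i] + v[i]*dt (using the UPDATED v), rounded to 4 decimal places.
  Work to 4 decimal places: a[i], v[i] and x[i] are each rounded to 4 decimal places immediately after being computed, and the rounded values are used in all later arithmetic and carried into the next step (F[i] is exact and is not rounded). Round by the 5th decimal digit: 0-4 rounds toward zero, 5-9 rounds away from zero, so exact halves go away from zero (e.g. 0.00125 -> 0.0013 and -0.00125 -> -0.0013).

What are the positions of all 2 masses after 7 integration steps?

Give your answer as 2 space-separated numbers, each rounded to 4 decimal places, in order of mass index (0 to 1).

Answer: 5.9465 10.3535

Derivation:
Step 0: x=[6.0000 11.0000] v=[0.0000 -1.0000]
Step 1: x=[6.0000 10.9000] v=[0.0000 -1.0000]
Step 2: x=[5.9990 10.8010] v=[-0.0100 -0.9900]
Step 3: x=[5.9960 10.7040] v=[-0.0298 -0.9702]
Step 4: x=[5.9901 10.6099] v=[-0.0590 -0.9410]
Step 5: x=[5.9804 10.5196] v=[-0.0970 -0.9030]
Step 6: x=[5.9661 10.4339] v=[-0.1431 -0.8569]
Step 7: x=[5.9465 10.3535] v=[-0.1963 -0.8037]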